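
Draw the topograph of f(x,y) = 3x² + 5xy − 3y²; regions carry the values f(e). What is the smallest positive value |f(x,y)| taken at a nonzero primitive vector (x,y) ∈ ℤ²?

river: ρ → (-3,7,1)
river: ρ → (1,7,-3)
river: ρ → (-3,5,3)
river: ρ → (3,7,-1)
river: ρ → (-1,7,3)
river: ρ → (3,5,-3)
closes: descent 0, river 6
min |a| on river = 1

1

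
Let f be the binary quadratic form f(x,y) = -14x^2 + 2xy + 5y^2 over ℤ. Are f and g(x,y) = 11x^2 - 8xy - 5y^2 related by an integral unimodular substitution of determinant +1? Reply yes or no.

D₁ = 284, D₂ = 284
river cycle of f (length 8): (5, 8, -11), (-11, 14, 2), (2, 14, -11), (-11, 8, 5), (5, 12, -7), (-7, 16, 1), (1, 16, -7), (-7, 12, 5)
river cycle of g (length 8): (-5, 8, 11), (11, 14, -2), (-2, 14, 11), (11, 8, -5), (-5, 12, 7), (7, 16, -1), (-1, 16, 7), (7, 12, -5)
cycles differ ⇒ inequivalent

no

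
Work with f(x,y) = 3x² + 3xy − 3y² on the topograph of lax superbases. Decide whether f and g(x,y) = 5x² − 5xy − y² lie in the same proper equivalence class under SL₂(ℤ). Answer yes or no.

D₁ = 45, D₂ = 45
river cycle of f (length 2): (-3, 3, 3), (3, 3, -3)
river cycle of g (length 2): (-1, 5, 5), (5, 5, -1)
cycles differ ⇒ inequivalent

no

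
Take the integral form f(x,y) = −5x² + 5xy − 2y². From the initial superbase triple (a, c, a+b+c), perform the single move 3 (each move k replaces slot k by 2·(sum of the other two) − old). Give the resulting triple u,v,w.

start (-5,-2,-2) = (f(1,0),f(0,1),f(1,1))
replace slot 3: 2·((-5)+(-2)) − (-2) = -12 → (-5,-2,-12)

-5,-2,-12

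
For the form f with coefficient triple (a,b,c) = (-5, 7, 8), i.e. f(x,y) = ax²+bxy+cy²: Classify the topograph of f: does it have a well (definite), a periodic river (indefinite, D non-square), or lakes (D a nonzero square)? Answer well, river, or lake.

D = b²−4ac = 7² − 4·(-5)·8 = 209
D > 0 non-square ⇒ indefinite ⇒ periodic river

river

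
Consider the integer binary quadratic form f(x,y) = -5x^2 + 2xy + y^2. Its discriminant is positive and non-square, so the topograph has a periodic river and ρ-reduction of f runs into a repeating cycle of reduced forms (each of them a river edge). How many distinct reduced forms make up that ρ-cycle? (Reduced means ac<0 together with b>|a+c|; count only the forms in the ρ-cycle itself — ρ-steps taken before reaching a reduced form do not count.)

D = 24, ⌊√D⌋ = 4
descent: ρ → (1,4,-2)  [lands on river]
river: ρ → (-2,4,1)
ρ-cycle length = 2 (tail of 1 descent step not counted)

2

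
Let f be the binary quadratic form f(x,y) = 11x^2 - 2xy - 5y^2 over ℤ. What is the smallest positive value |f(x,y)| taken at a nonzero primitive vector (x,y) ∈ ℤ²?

descent: ρ → (-5,12,4)  [lands on river]
river: ρ → (4,12,-5)
river: ρ → (-5,8,8)
river: ρ → (8,8,-5)
closes: descent 1, river 4
min |a| on river = 4

4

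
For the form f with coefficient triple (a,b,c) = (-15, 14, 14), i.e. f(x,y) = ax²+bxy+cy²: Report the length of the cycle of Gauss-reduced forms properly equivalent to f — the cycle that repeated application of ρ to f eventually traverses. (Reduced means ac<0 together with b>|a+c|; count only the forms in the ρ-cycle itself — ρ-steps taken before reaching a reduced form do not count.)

D = 1036, ⌊√D⌋ = 32
river: ρ → (14,14,-15)
river: ρ → (-15,16,13)
river: ρ → (13,10,-18)
river: ρ → (-18,26,5)
river: ρ → (5,24,-23)
river: ρ → (-23,22,6)
river: ρ → (6,26,-15)
river: ρ → (-15,4,17)
river: ρ → (17,30,-2)
river: ρ → (-2,30,17)
river: ρ → (17,4,-15)
river: ρ → (-15,26,6)
river: ρ → (6,22,-23)
river: ρ → (-23,24,5)
river: ρ → (5,26,-18)
river: ρ → (-18,10,13)
river: ρ → (13,16,-15)
river: ρ → (-15,14,14)
ρ-cycle length = 18 (tail of 0 descent steps not counted)

18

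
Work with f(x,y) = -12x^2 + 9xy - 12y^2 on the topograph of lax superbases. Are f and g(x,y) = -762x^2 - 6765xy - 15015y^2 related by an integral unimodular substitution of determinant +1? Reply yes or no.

D₁ = -495, D₂ = -495
f is negative-definite; reduce −f:
−f: flip: (12,-9,12)→(12,9,12)
−f: reduced (well bottom): (12,9,12) with a≤c, −a<b≤a
flip sign back: reduced form of f is (-12,-9,-12)
g is negative-definite; reduce −g:
−g: translate: b→669 (≡6765 mod 1524), so (762,6765,15015)→(762,669,147)
−g: flip: (762,669,147)→(147,-669,762)
−g: translate: b→-81 (≡-669 mod 294), so (147,-669,762)→(147,-81,12)
−g: flip: (147,-81,12)→(12,81,147)
−g: translate: b→9 (≡81 mod 24), so (12,81,147)→(12,9,12)
−g: reduced (well bottom): (12,9,12) with a≤c, −a<b≤a
flip sign back: reduced form of g is (-12,-9,-12)
reduced forms (-12, -9, -12) vs (-12, -9, -12) ⇒ equivalent

yes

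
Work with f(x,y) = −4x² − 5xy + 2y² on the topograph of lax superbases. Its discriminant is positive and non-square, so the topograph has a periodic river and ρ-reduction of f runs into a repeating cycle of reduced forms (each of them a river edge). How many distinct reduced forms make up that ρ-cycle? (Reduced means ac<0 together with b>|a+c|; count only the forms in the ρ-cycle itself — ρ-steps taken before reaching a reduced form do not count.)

D = 57, ⌊√D⌋ = 7
descent: ρ → (2,5,-4)  [lands on river]
river: ρ → (-4,3,3)
river: ρ → (3,3,-4)
river: ρ → (-4,5,2)
river: ρ → (2,7,-1)
river: ρ → (-1,7,2)
ρ-cycle length = 6 (tail of 1 descent step not counted)

6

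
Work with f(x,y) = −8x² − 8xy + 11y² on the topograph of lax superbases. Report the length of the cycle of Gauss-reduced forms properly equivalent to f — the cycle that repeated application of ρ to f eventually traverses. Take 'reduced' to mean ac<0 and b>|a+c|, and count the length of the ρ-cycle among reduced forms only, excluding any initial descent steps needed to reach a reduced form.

D = 416, ⌊√D⌋ = 20
descent: ρ → (11,8,-8)  [lands on river]
river: ρ → (-8,8,11)
river: ρ → (11,14,-5)
river: ρ → (-5,16,8)
river: ρ → (8,16,-5)
river: ρ → (-5,14,11)
ρ-cycle length = 6 (tail of 1 descent step not counted)

6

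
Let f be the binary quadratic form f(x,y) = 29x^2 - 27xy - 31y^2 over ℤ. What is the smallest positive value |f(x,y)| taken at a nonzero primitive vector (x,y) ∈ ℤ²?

descent: ρ → (-31,27,29)  [lands on river]
river: ρ → (29,31,-29)
river: ρ → (-29,27,31)
river: ρ → (31,35,-25)
river: ρ → (-25,65,1)
river: ρ → (1,65,-25)
river: ρ → (-25,35,31)
river: ρ → (31,27,-29)
river: ρ → (-29,31,29)
river: ρ → (29,27,-31)
river: ρ → (-31,35,25)
river: ρ → (25,65,-1)
river: ρ → (-1,65,25)
river: ρ → (25,35,-31)
closes: descent 1, river 14
min |a| on river = 1

1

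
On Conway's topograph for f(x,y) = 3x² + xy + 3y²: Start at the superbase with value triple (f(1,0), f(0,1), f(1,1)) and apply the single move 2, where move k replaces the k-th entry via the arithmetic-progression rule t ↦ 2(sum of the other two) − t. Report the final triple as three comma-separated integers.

start (3,3,7) = (f(1,0),f(0,1),f(1,1))
replace slot 2: 2·(3+7) − 3 = 17 → (3,17,7)

3,17,7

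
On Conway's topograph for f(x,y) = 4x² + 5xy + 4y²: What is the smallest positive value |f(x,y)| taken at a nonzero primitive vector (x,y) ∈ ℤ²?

translate: b→-3 (≡5 mod 8), so (4,5,4)→(4,-3,3)
flip: (4,-3,3)→(3,3,4)
reduced (well bottom): (3,3,4) with a≤c, −a<b≤a
well minimum = a = 3

3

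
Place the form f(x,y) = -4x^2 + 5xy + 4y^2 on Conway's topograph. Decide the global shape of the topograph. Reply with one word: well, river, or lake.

D = b²−4ac = 5² − 4·(-4)·4 = 89
D > 0 non-square ⇒ indefinite ⇒ periodic river

river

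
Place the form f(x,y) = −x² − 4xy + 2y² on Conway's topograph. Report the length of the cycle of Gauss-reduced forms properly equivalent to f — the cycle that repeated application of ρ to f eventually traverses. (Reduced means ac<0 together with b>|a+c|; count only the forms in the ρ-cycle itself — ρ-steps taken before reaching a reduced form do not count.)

D = 24, ⌊√D⌋ = 4
descent: ρ → (2,4,-1)  [lands on river]
river: ρ → (-1,4,2)
ρ-cycle length = 2 (tail of 1 descent step not counted)

2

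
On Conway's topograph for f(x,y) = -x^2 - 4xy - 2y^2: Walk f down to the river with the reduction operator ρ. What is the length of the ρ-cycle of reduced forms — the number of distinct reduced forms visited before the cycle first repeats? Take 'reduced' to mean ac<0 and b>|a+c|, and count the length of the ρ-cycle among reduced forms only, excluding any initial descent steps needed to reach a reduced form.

D = 8, ⌊√D⌋ = 2
descent: ρ → (-2,0,1)
descent: ρ → (1,2,-1)  [lands on river]
river: ρ → (-1,2,1)
ρ-cycle length = 2 (tail of 2 descent steps not counted)

2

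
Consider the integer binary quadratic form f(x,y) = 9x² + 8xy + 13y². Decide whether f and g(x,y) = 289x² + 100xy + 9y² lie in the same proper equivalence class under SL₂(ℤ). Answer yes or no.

D₁ = -404, D₂ = -404
f: reduced (well bottom): (9,8,13) with a≤c, −a<b≤a
g: flip: (289,100,9)→(9,-100,289)
g: translate: b→8 (≡-100 mod 18), so (9,-100,289)→(9,8,13)
g: reduced (well bottom): (9,8,13) with a≤c, −a<b≤a
reduced forms (9, 8, 13) vs (9, 8, 13) ⇒ equivalent

yes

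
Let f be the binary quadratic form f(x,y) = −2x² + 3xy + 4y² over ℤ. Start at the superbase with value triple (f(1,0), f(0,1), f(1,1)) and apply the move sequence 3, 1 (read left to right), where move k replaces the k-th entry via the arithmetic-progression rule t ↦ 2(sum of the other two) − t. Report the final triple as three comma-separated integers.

start (-2,4,5) = (f(1,0),f(0,1),f(1,1))
replace slot 3: 2·((-2)+4) − 5 = -1 → (-2,4,-1)
replace slot 1: 2·(4+(-1)) − (-2) = 8 → (8,4,-1)

8,4,-1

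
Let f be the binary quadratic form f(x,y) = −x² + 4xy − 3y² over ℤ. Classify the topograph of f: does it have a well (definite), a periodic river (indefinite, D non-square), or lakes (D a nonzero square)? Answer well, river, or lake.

D = b²−4ac = 4² − 4·(-1)·(-3) = 4
D = 2² is a perfect square ⇒ form factors over ℤ ⇒ lakes

lake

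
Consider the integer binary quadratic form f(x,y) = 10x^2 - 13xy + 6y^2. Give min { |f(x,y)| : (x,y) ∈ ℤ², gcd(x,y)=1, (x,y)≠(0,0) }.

translate: b→7 (≡-13 mod 20), so (10,-13,6)→(10,7,3)
flip: (10,7,3)→(3,-7,10)
translate: b→-1 (≡-7 mod 6), so (3,-7,10)→(3,-1,6)
reduced (well bottom): (3,-1,6) with a≤c, −a<b≤a
well minimum = a = 3

3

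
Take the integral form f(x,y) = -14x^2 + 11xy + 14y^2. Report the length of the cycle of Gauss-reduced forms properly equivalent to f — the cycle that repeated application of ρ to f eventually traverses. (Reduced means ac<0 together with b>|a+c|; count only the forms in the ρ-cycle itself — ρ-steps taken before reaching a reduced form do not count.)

D = 905, ⌊√D⌋ = 30
river: ρ → (14,17,-11)
river: ρ → (-11,27,4)
river: ρ → (4,29,-4)
river: ρ → (-4,27,11)
river: ρ → (11,17,-14)
river: ρ → (-14,11,14)
ρ-cycle length = 6 (tail of 0 descent steps not counted)

6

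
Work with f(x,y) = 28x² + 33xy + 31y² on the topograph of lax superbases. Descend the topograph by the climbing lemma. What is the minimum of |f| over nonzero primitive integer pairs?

translate: b→-23 (≡33 mod 56), so (28,33,31)→(28,-23,26)
flip: (28,-23,26)→(26,23,28)
reduced (well bottom): (26,23,28) with a≤c, −a<b≤a
well minimum = a = 26

26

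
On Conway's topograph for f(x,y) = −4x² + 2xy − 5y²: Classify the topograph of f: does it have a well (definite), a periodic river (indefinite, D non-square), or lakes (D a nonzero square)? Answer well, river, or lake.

D = b²−4ac = 2² − 4·(-4)·(-5) = -76
D < 0 ⇒ definite ⇒ every region one sign ⇒ single well

well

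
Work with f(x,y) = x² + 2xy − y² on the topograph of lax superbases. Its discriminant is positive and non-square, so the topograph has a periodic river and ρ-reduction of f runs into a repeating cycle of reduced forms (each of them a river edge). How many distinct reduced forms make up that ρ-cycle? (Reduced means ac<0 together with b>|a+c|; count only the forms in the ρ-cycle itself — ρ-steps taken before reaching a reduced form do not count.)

D = 8, ⌊√D⌋ = 2
river: ρ → (-1,2,1)
river: ρ → (1,2,-1)
ρ-cycle length = 2 (tail of 0 descent steps not counted)

2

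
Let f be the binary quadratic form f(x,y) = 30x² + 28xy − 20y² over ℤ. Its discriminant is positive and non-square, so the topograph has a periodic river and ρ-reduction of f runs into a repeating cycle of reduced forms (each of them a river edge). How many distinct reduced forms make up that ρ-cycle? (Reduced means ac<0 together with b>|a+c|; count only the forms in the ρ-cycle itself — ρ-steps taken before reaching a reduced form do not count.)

D = 3184, ⌊√D⌋ = 56
river: ρ → (-20,52,6)
river: ρ → (6,56,-2)
river: ρ → (-2,56,6)
river: ρ → (6,52,-20)
river: ρ → (-20,28,30)
river: ρ → (30,32,-18)
river: ρ → (-18,40,22)
river: ρ → (22,48,-10)
river: ρ → (-10,52,12)
river: ρ → (12,44,-26)
river: ρ → (-26,8,30)
river: ρ → (30,52,-4)
river: ρ → (-4,52,30)
river: ρ → (30,8,-26)
river: ρ → (-26,44,12)
river: ρ → (12,52,-10)
river: ρ → (-10,48,22)
river: ρ → (22,40,-18)
river: ρ → (-18,32,30)
river: ρ → (30,28,-20)
ρ-cycle length = 20 (tail of 0 descent steps not counted)

20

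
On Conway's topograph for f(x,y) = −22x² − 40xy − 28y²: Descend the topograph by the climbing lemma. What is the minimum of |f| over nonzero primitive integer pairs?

translate: b→-4 (≡40 mod 44), so (22,40,28)→(22,-4,10)
flip: (22,-4,10)→(10,4,22)
reduced (well bottom): (10,4,22) with a≤c, −a<b≤a
well minimum |f| = |-10| = 10 (negative-definite)

10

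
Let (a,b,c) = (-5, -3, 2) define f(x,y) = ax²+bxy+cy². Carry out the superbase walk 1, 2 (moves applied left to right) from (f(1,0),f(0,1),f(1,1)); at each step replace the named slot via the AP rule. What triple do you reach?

start (-5,2,-6) = (f(1,0),f(0,1),f(1,1))
replace slot 1: 2·(2+(-6)) − (-5) = -3 → (-3,2,-6)
replace slot 2: 2·((-3)+(-6)) − 2 = -20 → (-3,-20,-6)

-3,-20,-6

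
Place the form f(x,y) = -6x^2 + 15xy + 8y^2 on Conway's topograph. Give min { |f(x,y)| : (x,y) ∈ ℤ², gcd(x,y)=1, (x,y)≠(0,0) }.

river: ρ → (8,17,-4)
river: ρ → (-4,15,12)
river: ρ → (12,9,-7)
river: ρ → (-7,19,2)
river: ρ → (2,17,-16)
river: ρ → (-16,15,3)
river: ρ → (3,15,-16)
river: ρ → (-16,17,2)
river: ρ → (2,19,-7)
river: ρ → (-7,9,12)
river: ρ → (12,15,-4)
river: ρ → (-4,17,8)
river: ρ → (8,15,-6)
river: ρ → (-6,9,14)
river: ρ → (14,19,-1)
river: ρ → (-1,19,14)
river: ρ → (14,9,-6)
river: ρ → (-6,15,8)
closes: descent 0, river 18
min |a| on river = 1

1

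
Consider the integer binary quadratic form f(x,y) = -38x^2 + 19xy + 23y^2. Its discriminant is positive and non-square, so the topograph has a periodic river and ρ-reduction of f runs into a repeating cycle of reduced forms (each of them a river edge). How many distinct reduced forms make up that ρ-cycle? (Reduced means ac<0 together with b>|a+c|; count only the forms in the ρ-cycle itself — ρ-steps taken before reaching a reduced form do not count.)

D = 3857, ⌊√D⌋ = 62
river: ρ → (23,27,-34)
river: ρ → (-34,41,16)
river: ρ → (16,55,-13)
river: ρ → (-13,49,28)
river: ρ → (28,7,-34)
river: ρ → (-34,61,1)
river: ρ → (1,61,-34)
river: ρ → (-34,7,28)
river: ρ → (28,49,-13)
river: ρ → (-13,55,16)
river: ρ → (16,41,-34)
river: ρ → (-34,27,23)
river: ρ → (23,19,-38)
river: ρ → (-38,57,4)
river: ρ → (4,55,-52)
river: ρ → (-52,49,7)
river: ρ → (7,49,-52)
river: ρ → (-52,55,4)
river: ρ → (4,57,-38)
river: ρ → (-38,19,23)
ρ-cycle length = 20 (tail of 0 descent steps not counted)

20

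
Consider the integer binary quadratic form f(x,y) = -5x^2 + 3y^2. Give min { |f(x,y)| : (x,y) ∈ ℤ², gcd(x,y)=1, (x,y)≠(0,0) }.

descent: ρ → (3,6,-2)  [lands on river]
river: ρ → (-2,6,3)
closes: descent 1, river 2
min |a| on river = 2

2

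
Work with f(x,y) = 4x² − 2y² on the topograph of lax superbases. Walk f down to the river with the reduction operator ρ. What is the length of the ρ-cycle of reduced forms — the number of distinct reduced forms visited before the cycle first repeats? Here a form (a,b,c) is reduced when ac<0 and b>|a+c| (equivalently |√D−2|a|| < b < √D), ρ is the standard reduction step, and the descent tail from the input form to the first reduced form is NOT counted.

D = 32, ⌊√D⌋ = 5
descent: ρ → (-2,4,2)  [lands on river]
river: ρ → (2,4,-2)
ρ-cycle length = 2 (tail of 1 descent step not counted)

2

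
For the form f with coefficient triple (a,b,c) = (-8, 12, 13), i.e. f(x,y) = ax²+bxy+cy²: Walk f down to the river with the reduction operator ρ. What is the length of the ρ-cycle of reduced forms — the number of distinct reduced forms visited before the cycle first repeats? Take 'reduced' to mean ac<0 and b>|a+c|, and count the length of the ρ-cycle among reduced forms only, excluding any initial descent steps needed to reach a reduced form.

D = 560, ⌊√D⌋ = 23
river: ρ → (13,14,-7)
river: ρ → (-7,14,13)
river: ρ → (13,12,-8)
river: ρ → (-8,20,5)
river: ρ → (5,20,-8)
river: ρ → (-8,12,13)
ρ-cycle length = 6 (tail of 0 descent steps not counted)

6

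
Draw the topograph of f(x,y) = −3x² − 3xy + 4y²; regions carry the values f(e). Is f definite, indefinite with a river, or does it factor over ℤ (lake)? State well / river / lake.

D = b²−4ac = (-3)² − 4·(-3)·4 = 57
D > 0 non-square ⇒ indefinite ⇒ periodic river

river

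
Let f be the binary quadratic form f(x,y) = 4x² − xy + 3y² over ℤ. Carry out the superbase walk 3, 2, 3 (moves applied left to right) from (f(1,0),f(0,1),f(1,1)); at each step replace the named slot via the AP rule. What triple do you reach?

start (4,3,6) = (f(1,0),f(0,1),f(1,1))
replace slot 3: 2·(4+3) − 6 = 8 → (4,3,8)
replace slot 2: 2·(4+8) − 3 = 21 → (4,21,8)
replace slot 3: 2·(4+21) − 8 = 42 → (4,21,42)

4,21,42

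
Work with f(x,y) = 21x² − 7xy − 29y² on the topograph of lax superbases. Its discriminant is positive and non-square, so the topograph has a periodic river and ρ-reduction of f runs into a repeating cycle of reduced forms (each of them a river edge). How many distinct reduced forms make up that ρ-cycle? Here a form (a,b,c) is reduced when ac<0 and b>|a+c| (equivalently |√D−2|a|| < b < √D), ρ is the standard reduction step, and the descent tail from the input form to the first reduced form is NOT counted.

D = 2485, ⌊√D⌋ = 49
descent: ρ → (-29,7,21)
descent: ρ → (21,35,-15)  [lands on river]
river: ρ → (-15,25,31)
river: ρ → (31,37,-9)
river: ρ → (-9,35,35)
river: ρ → (35,35,-9)
river: ρ → (-9,37,31)
river: ρ → (31,25,-15)
river: ρ → (-15,35,21)
river: ρ → (21,49,-1)
river: ρ → (-1,49,21)
ρ-cycle length = 10 (tail of 2 descent steps not counted)

10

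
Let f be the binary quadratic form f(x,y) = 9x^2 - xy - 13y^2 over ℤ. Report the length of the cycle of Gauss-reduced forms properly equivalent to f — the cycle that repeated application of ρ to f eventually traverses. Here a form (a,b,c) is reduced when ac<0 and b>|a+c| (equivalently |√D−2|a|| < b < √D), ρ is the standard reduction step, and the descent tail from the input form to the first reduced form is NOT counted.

D = 469, ⌊√D⌋ = 21
descent: ρ → (-13,1,9)
descent: ρ → (9,17,-5)  [lands on river]
river: ρ → (-5,13,15)
river: ρ → (15,17,-3)
river: ρ → (-3,19,9)
ρ-cycle length = 4 (tail of 2 descent steps not counted)

4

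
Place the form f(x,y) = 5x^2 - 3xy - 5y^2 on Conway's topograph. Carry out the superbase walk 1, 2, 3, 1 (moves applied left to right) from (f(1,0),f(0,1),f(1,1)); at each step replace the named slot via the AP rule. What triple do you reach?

start (5,-5,-3) = (f(1,0),f(0,1),f(1,1))
replace slot 1: 2·((-5)+(-3)) − 5 = -21 → (-21,-5,-3)
replace slot 2: 2·((-21)+(-3)) − (-5) = -43 → (-21,-43,-3)
replace slot 3: 2·((-21)+(-43)) − (-3) = -125 → (-21,-43,-125)
replace slot 1: 2·((-43)+(-125)) − (-21) = -315 → (-315,-43,-125)

-315,-43,-125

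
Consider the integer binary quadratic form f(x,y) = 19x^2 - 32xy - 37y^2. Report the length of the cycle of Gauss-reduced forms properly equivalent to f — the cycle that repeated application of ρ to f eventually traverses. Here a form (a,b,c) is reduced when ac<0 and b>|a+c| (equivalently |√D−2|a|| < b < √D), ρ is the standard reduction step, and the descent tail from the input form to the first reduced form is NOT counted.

D = 3836, ⌊√D⌋ = 61
descent: ρ → (-37,32,19)  [lands on river]
river: ρ → (19,44,-25)
river: ρ → (-25,56,7)
river: ρ → (7,56,-25)
river: ρ → (-25,44,19)
river: ρ → (19,32,-37)
river: ρ → (-37,42,14)
river: ρ → (14,42,-37)
ρ-cycle length = 8 (tail of 1 descent step not counted)

8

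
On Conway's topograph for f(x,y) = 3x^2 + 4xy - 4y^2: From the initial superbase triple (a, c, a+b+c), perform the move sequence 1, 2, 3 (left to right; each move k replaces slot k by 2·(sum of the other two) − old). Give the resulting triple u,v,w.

start (3,-4,3) = (f(1,0),f(0,1),f(1,1))
replace slot 1: 2·((-4)+3) − 3 = -5 → (-5,-4,3)
replace slot 2: 2·((-5)+3) − (-4) = 0 → (-5,0,3)
replace slot 3: 2·((-5)+0) − 3 = -13 → (-5,0,-13)

-5,0,-13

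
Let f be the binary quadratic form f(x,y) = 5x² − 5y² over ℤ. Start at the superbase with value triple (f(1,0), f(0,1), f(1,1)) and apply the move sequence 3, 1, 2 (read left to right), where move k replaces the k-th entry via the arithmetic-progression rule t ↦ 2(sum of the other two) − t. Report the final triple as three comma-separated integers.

start (5,-5,0) = (f(1,0),f(0,1),f(1,1))
replace slot 3: 2·(5+(-5)) − 0 = 0 → (5,-5,0)
replace slot 1: 2·((-5)+0) − 5 = -15 → (-15,-5,0)
replace slot 2: 2·((-15)+0) − (-5) = -25 → (-15,-25,0)

-15,-25,0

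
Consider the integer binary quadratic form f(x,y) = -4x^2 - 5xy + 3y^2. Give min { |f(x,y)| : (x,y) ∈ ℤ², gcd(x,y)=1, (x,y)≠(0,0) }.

descent: ρ → (3,5,-4)  [lands on river]
river: ρ → (-4,3,4)
river: ρ → (4,5,-3)
river: ρ → (-3,7,2)
river: ρ → (2,5,-6)
river: ρ → (-6,7,1)
river: ρ → (1,7,-6)
river: ρ → (-6,5,2)
river: ρ → (2,7,-3)
river: ρ → (-3,5,4)
river: ρ → (4,3,-4)
river: ρ → (-4,5,3)
river: ρ → (3,7,-2)
river: ρ → (-2,5,6)
river: ρ → (6,7,-1)
river: ρ → (-1,7,6)
river: ρ → (6,5,-2)
river: ρ → (-2,7,3)
closes: descent 1, river 18
min |a| on river = 1

1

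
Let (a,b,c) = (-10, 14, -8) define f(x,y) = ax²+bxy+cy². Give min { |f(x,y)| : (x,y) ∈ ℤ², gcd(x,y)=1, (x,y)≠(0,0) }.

translate: b→6 (≡-14 mod 20), so (10,-14,8)→(10,6,4)
flip: (10,6,4)→(4,-6,10)
translate: b→2 (≡-6 mod 8), so (4,-6,10)→(4,2,8)
reduced (well bottom): (4,2,8) with a≤c, −a<b≤a
well minimum |f| = |-4| = 4 (negative-definite)

4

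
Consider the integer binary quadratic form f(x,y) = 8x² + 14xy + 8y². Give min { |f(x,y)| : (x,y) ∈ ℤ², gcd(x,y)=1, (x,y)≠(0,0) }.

translate: b→-2 (≡14 mod 16), so (8,14,8)→(8,-2,2)
flip: (8,-2,2)→(2,2,8)
reduced (well bottom): (2,2,8) with a≤c, −a<b≤a
well minimum = a = 2

2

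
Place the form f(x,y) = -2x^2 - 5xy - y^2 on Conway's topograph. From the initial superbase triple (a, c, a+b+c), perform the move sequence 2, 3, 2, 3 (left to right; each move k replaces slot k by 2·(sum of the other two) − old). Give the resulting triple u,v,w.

start (-2,-1,-8) = (f(1,0),f(0,1),f(1,1))
replace slot 2: 2·((-2)+(-8)) − (-1) = -19 → (-2,-19,-8)
replace slot 3: 2·((-2)+(-19)) − (-8) = -34 → (-2,-19,-34)
replace slot 2: 2·((-2)+(-34)) − (-19) = -53 → (-2,-53,-34)
replace slot 3: 2·((-2)+(-53)) − (-34) = -76 → (-2,-53,-76)

-2,-53,-76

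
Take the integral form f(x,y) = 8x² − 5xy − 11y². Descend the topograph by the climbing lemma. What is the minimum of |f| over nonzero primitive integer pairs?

descent: ρ → (-11,5,8)  [lands on river]
river: ρ → (8,11,-8)
river: ρ → (-8,5,11)
river: ρ → (11,17,-2)
river: ρ → (-2,19,2)
river: ρ → (2,17,-11)
closes: descent 1, river 6
min |a| on river = 2

2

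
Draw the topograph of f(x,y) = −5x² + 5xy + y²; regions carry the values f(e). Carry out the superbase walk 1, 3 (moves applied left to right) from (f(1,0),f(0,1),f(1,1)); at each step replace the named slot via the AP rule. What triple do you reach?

start (-5,1,1) = (f(1,0),f(0,1),f(1,1))
replace slot 1: 2·(1+1) − (-5) = 9 → (9,1,1)
replace slot 3: 2·(9+1) − 1 = 19 → (9,1,19)

9,1,19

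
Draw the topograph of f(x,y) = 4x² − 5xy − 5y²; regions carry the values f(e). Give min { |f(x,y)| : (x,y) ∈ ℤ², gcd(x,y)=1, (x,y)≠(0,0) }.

descent: ρ → (-5,5,4)  [lands on river]
river: ρ → (4,3,-6)
river: ρ → (-6,9,1)
river: ρ → (1,9,-6)
river: ρ → (-6,3,4)
river: ρ → (4,5,-5)
closes: descent 1, river 6
min |a| on river = 1

1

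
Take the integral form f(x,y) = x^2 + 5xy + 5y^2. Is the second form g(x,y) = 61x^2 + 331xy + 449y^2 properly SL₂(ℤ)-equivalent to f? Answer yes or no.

D₁ = 5, D₂ = 5
river cycle of f (length 2): (1, 1, -1), (-1, 1, 1)
river cycle of g (length 2): (1, 1, -1), (-1, 1, 1)
cycles coincide ⇒ equivalent

yes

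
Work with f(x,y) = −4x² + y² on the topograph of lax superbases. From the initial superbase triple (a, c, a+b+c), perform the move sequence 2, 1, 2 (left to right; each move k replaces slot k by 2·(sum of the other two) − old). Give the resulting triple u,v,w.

start (-4,1,-3) = (f(1,0),f(0,1),f(1,1))
replace slot 2: 2·((-4)+(-3)) − 1 = -15 → (-4,-15,-3)
replace slot 1: 2·((-15)+(-3)) − (-4) = -32 → (-32,-15,-3)
replace slot 2: 2·((-32)+(-3)) − (-15) = -55 → (-32,-55,-3)

-32,-55,-3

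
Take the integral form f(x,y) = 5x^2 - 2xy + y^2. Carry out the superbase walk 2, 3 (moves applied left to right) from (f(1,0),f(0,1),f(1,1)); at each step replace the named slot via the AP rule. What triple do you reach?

start (5,1,4) = (f(1,0),f(0,1),f(1,1))
replace slot 2: 2·(5+4) − 1 = 17 → (5,17,4)
replace slot 3: 2·(5+17) − 4 = 40 → (5,17,40)

5,17,40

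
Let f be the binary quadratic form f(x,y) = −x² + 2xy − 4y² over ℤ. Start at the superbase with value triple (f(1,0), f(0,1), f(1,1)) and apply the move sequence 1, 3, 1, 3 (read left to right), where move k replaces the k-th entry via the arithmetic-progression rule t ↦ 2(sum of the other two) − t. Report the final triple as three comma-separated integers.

start (-1,-4,-3) = (f(1,0),f(0,1),f(1,1))
replace slot 1: 2·((-4)+(-3)) − (-1) = -13 → (-13,-4,-3)
replace slot 3: 2·((-13)+(-4)) − (-3) = -31 → (-13,-4,-31)
replace slot 1: 2·((-4)+(-31)) − (-13) = -57 → (-57,-4,-31)
replace slot 3: 2·((-57)+(-4)) − (-31) = -91 → (-57,-4,-91)

-57,-4,-91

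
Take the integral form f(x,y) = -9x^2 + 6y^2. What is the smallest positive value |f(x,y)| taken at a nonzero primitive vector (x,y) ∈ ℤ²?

descent: ρ → (6,12,-3)  [lands on river]
river: ρ → (-3,12,6)
closes: descent 1, river 2
min |a| on river = 3

3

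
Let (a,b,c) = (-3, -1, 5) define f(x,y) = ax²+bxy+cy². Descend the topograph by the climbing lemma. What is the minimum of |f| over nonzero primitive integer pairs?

descent: ρ → (5,1,-3)
descent: ρ → (-3,5,3)  [lands on river]
river: ρ → (3,7,-1)
river: ρ → (-1,7,3)
river: ρ → (3,5,-3)
river: ρ → (-3,7,1)
river: ρ → (1,7,-3)
closes: descent 2, river 6
min |a| on river = 1

1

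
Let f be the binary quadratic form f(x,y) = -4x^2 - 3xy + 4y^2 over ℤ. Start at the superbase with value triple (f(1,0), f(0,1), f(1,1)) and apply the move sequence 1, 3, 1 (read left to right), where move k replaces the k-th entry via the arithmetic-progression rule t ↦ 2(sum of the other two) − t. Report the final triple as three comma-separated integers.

start (-4,4,-3) = (f(1,0),f(0,1),f(1,1))
replace slot 1: 2·(4+(-3)) − (-4) = 6 → (6,4,-3)
replace slot 3: 2·(6+4) − (-3) = 23 → (6,4,23)
replace slot 1: 2·(4+23) − 6 = 48 → (48,4,23)

48,4,23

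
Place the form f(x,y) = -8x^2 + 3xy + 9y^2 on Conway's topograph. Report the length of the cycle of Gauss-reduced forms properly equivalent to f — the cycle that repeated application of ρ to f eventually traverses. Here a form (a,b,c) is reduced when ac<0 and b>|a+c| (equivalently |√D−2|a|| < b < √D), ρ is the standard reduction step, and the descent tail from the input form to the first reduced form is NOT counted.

D = 297, ⌊√D⌋ = 17
river: ρ → (9,15,-2)
river: ρ → (-2,17,1)
river: ρ → (1,17,-2)
river: ρ → (-2,15,9)
river: ρ → (9,3,-8)
river: ρ → (-8,13,4)
river: ρ → (4,11,-11)
river: ρ → (-11,11,4)
river: ρ → (4,13,-8)
river: ρ → (-8,3,9)
ρ-cycle length = 10 (tail of 0 descent steps not counted)

10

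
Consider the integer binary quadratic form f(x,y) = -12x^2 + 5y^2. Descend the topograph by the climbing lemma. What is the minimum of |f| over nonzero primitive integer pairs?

descent: ρ → (5,10,-7)  [lands on river]
river: ρ → (-7,4,8)
river: ρ → (8,12,-3)
river: ρ → (-3,12,8)
river: ρ → (8,4,-7)
river: ρ → (-7,10,5)
closes: descent 1, river 6
min |a| on river = 3

3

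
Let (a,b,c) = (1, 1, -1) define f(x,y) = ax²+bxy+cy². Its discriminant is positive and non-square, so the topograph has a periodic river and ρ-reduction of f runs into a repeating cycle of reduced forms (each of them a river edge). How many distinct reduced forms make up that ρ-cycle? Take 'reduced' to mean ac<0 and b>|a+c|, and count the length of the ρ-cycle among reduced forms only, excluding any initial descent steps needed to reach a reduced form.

D = 5, ⌊√D⌋ = 2
river: ρ → (-1,1,1)
river: ρ → (1,1,-1)
ρ-cycle length = 2 (tail of 0 descent steps not counted)

2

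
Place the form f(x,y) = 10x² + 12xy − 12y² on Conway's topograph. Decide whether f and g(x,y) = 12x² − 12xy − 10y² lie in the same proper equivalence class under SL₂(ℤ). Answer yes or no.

D₁ = 624, D₂ = 624
river cycle of f (length 6): (-12, 12, 10), (10, 8, -14), (-14, 20, 4), (4, 20, -14), (-14, 8, 10), (10, 12, -12)
river cycle of g (length 6): (-10, 12, 12), (12, 12, -10), (-10, 8, 14), (14, 20, -4), (-4, 20, 14), (14, 8, -10)
cycles differ ⇒ inequivalent

no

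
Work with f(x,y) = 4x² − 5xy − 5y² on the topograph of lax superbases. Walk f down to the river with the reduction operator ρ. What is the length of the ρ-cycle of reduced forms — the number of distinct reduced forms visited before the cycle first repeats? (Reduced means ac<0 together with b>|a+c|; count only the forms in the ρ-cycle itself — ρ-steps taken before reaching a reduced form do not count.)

D = 105, ⌊√D⌋ = 10
descent: ρ → (-5,5,4)  [lands on river]
river: ρ → (4,3,-6)
river: ρ → (-6,9,1)
river: ρ → (1,9,-6)
river: ρ → (-6,3,4)
river: ρ → (4,5,-5)
ρ-cycle length = 6 (tail of 1 descent step not counted)

6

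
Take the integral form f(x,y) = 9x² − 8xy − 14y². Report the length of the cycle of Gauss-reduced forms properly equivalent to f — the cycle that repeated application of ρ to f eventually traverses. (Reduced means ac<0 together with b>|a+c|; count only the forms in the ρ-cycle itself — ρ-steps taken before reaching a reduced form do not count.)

D = 568, ⌊√D⌋ = 23
descent: ρ → (-14,8,9)  [lands on river]
river: ρ → (9,10,-13)
river: ρ → (-13,16,6)
river: ρ → (6,20,-7)
river: ρ → (-7,22,3)
river: ρ → (3,20,-14)
ρ-cycle length = 6 (tail of 1 descent step not counted)

6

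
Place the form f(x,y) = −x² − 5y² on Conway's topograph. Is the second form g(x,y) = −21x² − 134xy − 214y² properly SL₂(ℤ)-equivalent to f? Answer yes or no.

D₁ = -20, D₂ = -20
f is negative-definite; reduce −f:
−f: reduced (well bottom): (1,0,5) with a≤c, −a<b≤a
flip sign back: reduced form of f is (-1,0,-5)
g is negative-definite; reduce −g:
−g: translate: b→8 (≡134 mod 42), so (21,134,214)→(21,8,1)
−g: flip: (21,8,1)→(1,-8,21)
−g: translate: b→0 (≡-8 mod 2), so (1,-8,21)→(1,0,5)
−g: reduced (well bottom): (1,0,5) with a≤c, −a<b≤a
flip sign back: reduced form of g is (-1,0,-5)
reduced forms (-1, 0, -5) vs (-1, 0, -5) ⇒ equivalent

yes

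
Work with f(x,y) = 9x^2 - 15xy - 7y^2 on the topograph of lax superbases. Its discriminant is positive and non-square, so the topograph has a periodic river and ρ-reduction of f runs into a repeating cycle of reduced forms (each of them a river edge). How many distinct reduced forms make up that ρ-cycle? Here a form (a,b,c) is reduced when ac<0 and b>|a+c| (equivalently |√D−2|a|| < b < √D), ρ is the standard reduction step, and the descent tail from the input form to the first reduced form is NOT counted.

D = 477, ⌊√D⌋ = 21
descent: ρ → (-7,15,9)  [lands on river]
river: ρ → (9,21,-1)
river: ρ → (-1,21,9)
river: ρ → (9,15,-7)
river: ρ → (-7,13,11)
river: ρ → (11,9,-9)
river: ρ → (-9,9,11)
river: ρ → (11,13,-7)
ρ-cycle length = 8 (tail of 1 descent step not counted)

8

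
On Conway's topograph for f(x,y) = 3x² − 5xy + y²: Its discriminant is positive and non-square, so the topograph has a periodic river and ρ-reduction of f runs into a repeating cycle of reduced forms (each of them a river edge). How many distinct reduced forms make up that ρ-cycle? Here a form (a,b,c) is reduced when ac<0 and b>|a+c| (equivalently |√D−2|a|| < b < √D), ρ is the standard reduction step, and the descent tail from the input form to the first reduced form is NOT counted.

D = 13, ⌊√D⌋ = 3
descent: ρ → (1,3,-1)  [lands on river]
river: ρ → (-1,3,1)
ρ-cycle length = 2 (tail of 1 descent step not counted)

2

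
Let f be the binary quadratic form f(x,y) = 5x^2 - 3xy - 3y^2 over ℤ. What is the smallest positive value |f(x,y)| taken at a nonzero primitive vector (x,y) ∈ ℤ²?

descent: ρ → (-3,3,5)  [lands on river]
river: ρ → (5,7,-1)
river: ρ → (-1,7,5)
river: ρ → (5,3,-3)
closes: descent 1, river 4
min |a| on river = 1

1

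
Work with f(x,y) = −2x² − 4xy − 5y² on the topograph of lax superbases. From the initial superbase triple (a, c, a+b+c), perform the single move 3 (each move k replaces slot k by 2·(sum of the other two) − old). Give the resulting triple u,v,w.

start (-2,-5,-11) = (f(1,0),f(0,1),f(1,1))
replace slot 3: 2·((-2)+(-5)) − (-11) = -3 → (-2,-5,-3)

-2,-5,-3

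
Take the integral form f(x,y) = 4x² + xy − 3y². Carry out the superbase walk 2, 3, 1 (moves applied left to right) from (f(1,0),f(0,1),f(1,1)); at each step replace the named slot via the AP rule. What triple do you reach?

start (4,-3,2) = (f(1,0),f(0,1),f(1,1))
replace slot 2: 2·(4+2) − (-3) = 15 → (4,15,2)
replace slot 3: 2·(4+15) − 2 = 36 → (4,15,36)
replace slot 1: 2·(15+36) − 4 = 98 → (98,15,36)

98,15,36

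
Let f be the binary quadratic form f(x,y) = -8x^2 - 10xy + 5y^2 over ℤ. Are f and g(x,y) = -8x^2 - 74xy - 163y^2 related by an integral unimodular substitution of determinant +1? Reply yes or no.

D₁ = 260, D₂ = 260
river cycle of f (length 10): (5, 10, -8), (-8, 6, 7), (7, 8, -7), (-7, 6, 8), (8, 10, -5), (-5, 10, 8), (8, 6, -7), (-7, 8, 7), (7, 6, -8), (-8, 10, 5)
river cycle of g (length 10): (-8, 6, 7), (7, 8, -7), (-7, 6, 8), (8, 10, -5), (-5, 10, 8), (8, 6, -7), (-7, 8, 7), (7, 6, -8), (-8, 10, 5), (5, 10, -8)
cycles coincide ⇒ equivalent

yes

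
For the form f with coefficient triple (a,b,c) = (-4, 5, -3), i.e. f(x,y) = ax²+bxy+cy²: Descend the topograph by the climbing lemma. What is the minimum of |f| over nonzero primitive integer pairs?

translate: b→3 (≡-5 mod 8), so (4,-5,3)→(4,3,2)
flip: (4,3,2)→(2,-3,4)
translate: b→1 (≡-3 mod 4), so (2,-3,4)→(2,1,3)
reduced (well bottom): (2,1,3) with a≤c, −a<b≤a
well minimum |f| = |-2| = 2 (negative-definite)

2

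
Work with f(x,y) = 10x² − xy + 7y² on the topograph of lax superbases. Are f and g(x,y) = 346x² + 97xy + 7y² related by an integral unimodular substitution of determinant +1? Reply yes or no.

D₁ = -279, D₂ = -279
f: flip: (10,-1,7)→(7,1,10)
f: reduced (well bottom): (7,1,10) with a≤c, −a<b≤a
g: flip: (346,97,7)→(7,-97,346)
g: translate: b→1 (≡-97 mod 14), so (7,-97,346)→(7,1,10)
g: reduced (well bottom): (7,1,10) with a≤c, −a<b≤a
reduced forms (7, 1, 10) vs (7, 1, 10) ⇒ equivalent

yes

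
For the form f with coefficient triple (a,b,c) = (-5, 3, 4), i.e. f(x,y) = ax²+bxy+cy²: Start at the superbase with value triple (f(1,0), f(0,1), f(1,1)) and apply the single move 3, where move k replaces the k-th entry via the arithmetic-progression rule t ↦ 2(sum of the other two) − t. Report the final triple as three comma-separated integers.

start (-5,4,2) = (f(1,0),f(0,1),f(1,1))
replace slot 3: 2·((-5)+4) − 2 = -4 → (-5,4,-4)

-5,4,-4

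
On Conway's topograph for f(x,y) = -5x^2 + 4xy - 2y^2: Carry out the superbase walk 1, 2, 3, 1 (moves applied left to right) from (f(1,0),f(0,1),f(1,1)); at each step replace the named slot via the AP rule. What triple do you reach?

start (-5,-2,-3) = (f(1,0),f(0,1),f(1,1))
replace slot 1: 2·((-2)+(-3)) − (-5) = -5 → (-5,-2,-3)
replace slot 2: 2·((-5)+(-3)) − (-2) = -14 → (-5,-14,-3)
replace slot 3: 2·((-5)+(-14)) − (-3) = -35 → (-5,-14,-35)
replace slot 1: 2·((-14)+(-35)) − (-5) = -93 → (-93,-14,-35)

-93,-14,-35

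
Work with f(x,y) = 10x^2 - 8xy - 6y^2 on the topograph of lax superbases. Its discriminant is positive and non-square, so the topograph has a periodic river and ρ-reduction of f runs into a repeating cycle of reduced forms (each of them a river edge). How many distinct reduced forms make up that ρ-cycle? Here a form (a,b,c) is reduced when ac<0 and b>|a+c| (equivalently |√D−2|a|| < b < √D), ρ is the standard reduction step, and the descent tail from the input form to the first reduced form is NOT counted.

D = 304, ⌊√D⌋ = 17
descent: ρ → (-6,8,10)  [lands on river]
river: ρ → (10,12,-4)
river: ρ → (-4,12,10)
river: ρ → (10,8,-6)
river: ρ → (-6,16,2)
river: ρ → (2,16,-6)
ρ-cycle length = 6 (tail of 1 descent step not counted)

6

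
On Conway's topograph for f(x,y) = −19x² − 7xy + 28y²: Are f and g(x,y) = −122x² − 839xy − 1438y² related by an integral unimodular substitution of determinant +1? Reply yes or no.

D₁ = 2177, D₂ = 2177
river cycle of f (length 8): (-19, 31, 16), (16, 33, -17), (-17, 35, 14), (14, 21, -31), (-31, 41, 4), (4, 39, -41), (-41, 43, 2), (2, 45, -19)
river cycle of g (length 8): (-19, 31, 16), (16, 33, -17), (-17, 35, 14), (14, 21, -31), (-31, 41, 4), (4, 39, -41), (-41, 43, 2), (2, 45, -19)
cycles coincide ⇒ equivalent

yes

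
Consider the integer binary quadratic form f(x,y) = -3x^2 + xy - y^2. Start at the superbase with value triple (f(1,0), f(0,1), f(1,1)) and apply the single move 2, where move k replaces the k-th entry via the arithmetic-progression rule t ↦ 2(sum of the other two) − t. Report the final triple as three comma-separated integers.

start (-3,-1,-3) = (f(1,0),f(0,1),f(1,1))
replace slot 2: 2·((-3)+(-3)) − (-1) = -11 → (-3,-11,-3)

-3,-11,-3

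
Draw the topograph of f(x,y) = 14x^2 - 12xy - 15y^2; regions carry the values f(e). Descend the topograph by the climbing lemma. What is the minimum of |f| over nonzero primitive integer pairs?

descent: ρ → (-15,12,14)  [lands on river]
river: ρ → (14,16,-13)
river: ρ → (-13,10,17)
river: ρ → (17,24,-6)
river: ρ → (-6,24,17)
river: ρ → (17,10,-13)
river: ρ → (-13,16,14)
river: ρ → (14,12,-15)
river: ρ → (-15,18,11)
river: ρ → (11,26,-7)
river: ρ → (-7,30,3)
river: ρ → (3,30,-7)
river: ρ → (-7,26,11)
river: ρ → (11,18,-15)
closes: descent 1, river 14
min |a| on river = 3

3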